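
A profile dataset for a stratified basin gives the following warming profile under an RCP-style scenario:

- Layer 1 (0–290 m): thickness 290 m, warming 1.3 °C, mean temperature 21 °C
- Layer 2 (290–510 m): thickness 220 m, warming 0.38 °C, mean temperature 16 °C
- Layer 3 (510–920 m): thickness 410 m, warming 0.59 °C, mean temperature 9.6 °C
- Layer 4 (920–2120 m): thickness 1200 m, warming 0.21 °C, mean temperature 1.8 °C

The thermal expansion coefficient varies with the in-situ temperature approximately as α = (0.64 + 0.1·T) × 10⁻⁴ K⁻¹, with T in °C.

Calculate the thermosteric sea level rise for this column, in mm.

Δh ≈ 181 mm

Layer 1: α = (0.64 + 0.1×21)×10⁻⁴ = 2.74×10⁻⁴ K⁻¹
Layer 2: α = (0.64 + 0.1×16)×10⁻⁴ = 2.24×10⁻⁴ K⁻¹
Layer 3: α = (0.64 + 0.1×9.6)×10⁻⁴ = 1.6×10⁻⁴ K⁻¹
Layer 4: α = (0.64 + 0.1×1.8)×10⁻⁴ = 0.82×10⁻⁴ K⁻¹
0–290 m: 1.3 × 290 × 2.74×10⁻⁴ = 0.103298 m
Layer 2: 2.24×10⁻⁴ × 0.38 × 220 = 0.0187264 m
0.59 × 410 × 1.6×10⁻⁴ = 0.038704 m
Layer 4: 1200 × 0.21 × 0.82×10⁻⁴ = 0.020664 m
Δh = 0.103298 + 0.0187264 + 0.038704 + 0.020664 = 0.1813924 m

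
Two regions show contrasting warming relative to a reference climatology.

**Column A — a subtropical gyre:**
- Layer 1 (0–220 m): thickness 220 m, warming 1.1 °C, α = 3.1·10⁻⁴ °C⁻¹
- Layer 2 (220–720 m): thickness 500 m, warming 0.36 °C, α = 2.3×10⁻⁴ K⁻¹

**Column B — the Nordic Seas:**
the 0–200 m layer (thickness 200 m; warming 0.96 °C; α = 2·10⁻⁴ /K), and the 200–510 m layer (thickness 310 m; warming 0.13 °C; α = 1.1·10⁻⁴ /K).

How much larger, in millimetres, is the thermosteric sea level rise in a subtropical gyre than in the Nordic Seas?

A Layer 1: 1.1 × 3.1×10⁻⁴ × 220 = 0.07502 m
A Layer 2: 500 × 0.36 × 2.3×10⁻⁴ = 0.04140 m
A total: 0.11642 m
B Layer 1: 0.96 × 200 × 2×10⁻⁴ = 0.03840 m
B 200–510 m: 0.13 × 1.1×10⁻⁴ × 310 = 0.004433 m
B total: 0.042833 m
Difference: 0.11642 − 0.042833 = 0.073587 m

73.6 mm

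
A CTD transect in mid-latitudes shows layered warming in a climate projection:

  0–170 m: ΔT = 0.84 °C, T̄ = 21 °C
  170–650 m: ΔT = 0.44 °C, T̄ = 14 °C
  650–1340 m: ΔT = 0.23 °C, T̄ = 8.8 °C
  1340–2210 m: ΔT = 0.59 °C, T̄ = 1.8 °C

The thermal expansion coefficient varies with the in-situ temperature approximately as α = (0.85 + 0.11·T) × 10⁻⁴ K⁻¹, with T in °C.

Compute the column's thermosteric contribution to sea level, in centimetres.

Δh = 18 cm

Layer 1: α = (0.85 + 0.11×21)×10⁻⁴ = 3.16×10⁻⁴ K⁻¹
Layer 2: α = (0.85 + 0.11×14)×10⁻⁴ = 2.39×10⁻⁴ K⁻¹
Layer 3: α = (0.85 + 0.11×8.8)×10⁻⁴ = 1.818×10⁻⁴ K⁻¹
Layer 4: α = (0.85 + 0.11×1.8)×10⁻⁴ = 1.048×10⁻⁴ K⁻¹
3.16×10⁻⁴ × 0.84 × 170 = 0.0451248 m
Layer 2: 480 × 0.44 × 2.39×10⁻⁴ = 0.0504768 m
Layer 3: 690 × 0.23 × 1.818×10⁻⁴ = 0.02885166 m
Layer 4: 870 × 0.59 × 1.048×10⁻⁴ = 0.05379384 m
Δh = 0.0451248 + 0.0504768 + 0.02885166 + 0.05379384 = 0.1782471 m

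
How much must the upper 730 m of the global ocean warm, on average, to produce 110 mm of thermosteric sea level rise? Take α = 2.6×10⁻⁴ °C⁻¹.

ΔT = Δh/(αH) = 0.11 / (2.6×10⁻⁴ × 730) ≈ 0.5796 K

about 0.58 K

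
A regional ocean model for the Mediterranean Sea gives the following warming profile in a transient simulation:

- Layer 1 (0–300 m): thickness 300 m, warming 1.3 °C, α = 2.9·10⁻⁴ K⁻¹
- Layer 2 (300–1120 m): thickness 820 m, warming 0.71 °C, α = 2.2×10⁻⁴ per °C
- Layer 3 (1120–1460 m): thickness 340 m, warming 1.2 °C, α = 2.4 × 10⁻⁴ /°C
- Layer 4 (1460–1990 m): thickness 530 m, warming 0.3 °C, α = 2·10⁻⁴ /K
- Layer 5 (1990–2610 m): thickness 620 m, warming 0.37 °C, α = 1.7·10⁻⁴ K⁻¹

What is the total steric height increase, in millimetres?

Δh = 410 mm

1.3 × 2.9×10⁻⁴ × 300 = 0.11310 m
300–1120 m: 0.71 × 2.2×10⁻⁴ × 820 = 0.128084 m
1120–1460 m: 340 × 2.4×10⁻⁴ × 1.2 = 0.09792 m
Layer 4: 0.3 × 530 × 2×10⁻⁴ = 0.03180 m
1990–2610 m: 620 × 0.37 × 1.7×10⁻⁴ = 0.038998 m
Δh = 0.11310 + 0.128084 + 0.09792 + 0.03180 + 0.038998 = 0.409902 m ≈ 410 mm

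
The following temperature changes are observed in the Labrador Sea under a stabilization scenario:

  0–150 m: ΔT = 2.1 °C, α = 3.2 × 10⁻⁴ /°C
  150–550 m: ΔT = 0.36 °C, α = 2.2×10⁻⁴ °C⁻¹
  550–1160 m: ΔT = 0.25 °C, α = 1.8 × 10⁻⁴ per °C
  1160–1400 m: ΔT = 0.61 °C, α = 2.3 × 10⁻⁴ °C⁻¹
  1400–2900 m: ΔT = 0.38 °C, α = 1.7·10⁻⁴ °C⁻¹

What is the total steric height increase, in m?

Layer 1: 2.1 × 3.2×10⁻⁴ × 150 = 0.10080 m
400 × 2.2×10⁻⁴ × 0.36 = 0.03168 m
550–1160 m: 610 × 0.25 × 1.8×10⁻⁴ = 0.02745 m
Layer 4: 240 × 2.3×10⁻⁴ × 0.61 = 0.033672 m
1400–2900 m: 1500 × 0.38 × 1.7×10⁻⁴ = 0.09690 m
Δh = 0.10080 + 0.03168 + 0.02745 + 0.033672 + 0.09690 = 0.290502 m ≈ 0.291 m

0.291 m of thermosteric rise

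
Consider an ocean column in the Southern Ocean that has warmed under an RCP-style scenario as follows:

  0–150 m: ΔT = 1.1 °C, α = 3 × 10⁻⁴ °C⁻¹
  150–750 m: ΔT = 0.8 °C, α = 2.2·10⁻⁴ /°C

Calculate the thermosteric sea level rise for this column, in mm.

Δh = 155 mm

Layer 1: 3×10⁻⁴ × 1.1 × 150 = 0.04950 m
2.2×10⁻⁴ × 0.8 × 600 = 0.10560 m
Δh = 0.04950 + 0.10560 = 0.15510 m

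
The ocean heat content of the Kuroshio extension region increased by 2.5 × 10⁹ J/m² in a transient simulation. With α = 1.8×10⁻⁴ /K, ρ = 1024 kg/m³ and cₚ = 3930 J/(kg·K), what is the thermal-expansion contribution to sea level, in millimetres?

Δh = αQ/(ρcₚ) = 1.8×10⁻⁴ × 2.5×10⁹ / (1024 × 3930) ≈ 0.11182 m

112 mm of thermosteric rise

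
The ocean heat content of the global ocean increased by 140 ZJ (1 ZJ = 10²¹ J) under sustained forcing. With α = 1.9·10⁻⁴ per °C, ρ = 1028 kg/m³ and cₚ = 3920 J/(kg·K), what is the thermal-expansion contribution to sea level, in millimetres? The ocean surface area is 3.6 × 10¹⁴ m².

Per unit area: Q = 140×10²¹ / (3.6×10¹⁴) ≈ 3.889×10⁸ J/m²
Δh = αQ/(ρcₚ) = 1.9×10⁻⁴ × 3.889×10⁸ / (1028 × 3920) ≈ 0.018336 m

18 mm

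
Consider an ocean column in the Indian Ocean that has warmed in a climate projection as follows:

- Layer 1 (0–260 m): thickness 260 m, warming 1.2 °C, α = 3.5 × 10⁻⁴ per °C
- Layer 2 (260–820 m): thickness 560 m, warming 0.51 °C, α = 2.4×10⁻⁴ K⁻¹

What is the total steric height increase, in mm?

about 178 mm

3.5×10⁻⁴ × 1.2 × 260 = 0.10920 m
260–820 m: 2.4×10⁻⁴ × 0.51 × 560 = 0.068544 m
Δh = 0.10920 + 0.068544 = 0.177744 m ≈ 178 mm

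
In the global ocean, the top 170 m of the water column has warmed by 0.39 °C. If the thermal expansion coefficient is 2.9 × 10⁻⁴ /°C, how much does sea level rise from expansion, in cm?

Δh = αΔT·H = 2.9×10⁻⁴ × 0.39 × 170 = 0.019227 m

1.92 cm of thermosteric rise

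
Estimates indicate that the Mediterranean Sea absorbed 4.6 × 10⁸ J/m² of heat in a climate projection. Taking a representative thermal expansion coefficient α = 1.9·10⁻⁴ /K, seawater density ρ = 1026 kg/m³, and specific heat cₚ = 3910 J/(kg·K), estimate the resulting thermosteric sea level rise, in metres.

Δh = 0.022 m

Δh = αQ/(ρcₚ) = 1.9×10⁻⁴ × 4.6×10⁸ / (1026 × 3910) ≈ 0.021786 m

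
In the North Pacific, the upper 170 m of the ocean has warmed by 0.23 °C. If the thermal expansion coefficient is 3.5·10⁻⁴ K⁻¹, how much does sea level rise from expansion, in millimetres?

about 14 mm

Δh = αΔT·H = 3.5×10⁻⁴ × 0.23 × 170 = 0.013685 m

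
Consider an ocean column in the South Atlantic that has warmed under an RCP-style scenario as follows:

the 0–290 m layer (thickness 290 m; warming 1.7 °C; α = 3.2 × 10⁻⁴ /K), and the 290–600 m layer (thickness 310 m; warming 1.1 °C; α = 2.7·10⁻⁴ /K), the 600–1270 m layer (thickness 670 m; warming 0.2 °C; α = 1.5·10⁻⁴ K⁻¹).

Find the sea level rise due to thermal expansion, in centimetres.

27.0 cm

Layer 1: 1.7 × 3.2×10⁻⁴ × 290 = 0.15776 m
1.1 × 310 × 2.7×10⁻⁴ = 0.09207 m
0.2 × 670 × 1.5×10⁻⁴ = 0.02010 m
Δh = 0.15776 + 0.09207 + 0.02010 = 0.26993 m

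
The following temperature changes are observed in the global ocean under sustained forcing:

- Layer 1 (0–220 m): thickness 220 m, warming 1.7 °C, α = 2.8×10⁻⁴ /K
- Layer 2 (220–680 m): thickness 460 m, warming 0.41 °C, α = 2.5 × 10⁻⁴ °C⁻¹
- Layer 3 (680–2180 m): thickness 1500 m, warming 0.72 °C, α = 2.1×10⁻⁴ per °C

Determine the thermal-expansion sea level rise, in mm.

Δh ≈ 379 mm

0–220 m: 220 × 1.7 × 2.8×10⁻⁴ = 0.10472 m
220–680 m: 2.5×10⁻⁴ × 0.41 × 460 = 0.04715 m
2.1×10⁻⁴ × 1500 × 0.72 = 0.22680 m
Δh = 0.10472 + 0.04715 + 0.22680 = 0.37867 m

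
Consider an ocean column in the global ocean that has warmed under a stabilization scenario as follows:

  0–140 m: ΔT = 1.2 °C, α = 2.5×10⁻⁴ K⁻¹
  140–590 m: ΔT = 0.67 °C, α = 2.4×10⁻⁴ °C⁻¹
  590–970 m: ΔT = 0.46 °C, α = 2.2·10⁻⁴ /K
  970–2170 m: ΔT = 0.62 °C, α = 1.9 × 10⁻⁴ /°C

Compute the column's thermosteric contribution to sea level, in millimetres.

140 × 1.2 × 2.5×10⁻⁴ = 0.04200 m
Layer 2: 2.4×10⁻⁴ × 0.67 × 450 = 0.07236 m
Layer 3: 2.2×10⁻⁴ × 380 × 0.46 = 0.038456 m
970–2170 m: 0.62 × 1.9×10⁻⁴ × 1200 = 0.14136 m
Δh = 0.04200 + 0.07236 + 0.038456 + 0.14136 = 0.294176 m ≈ 290 mm

Δh = 290 mm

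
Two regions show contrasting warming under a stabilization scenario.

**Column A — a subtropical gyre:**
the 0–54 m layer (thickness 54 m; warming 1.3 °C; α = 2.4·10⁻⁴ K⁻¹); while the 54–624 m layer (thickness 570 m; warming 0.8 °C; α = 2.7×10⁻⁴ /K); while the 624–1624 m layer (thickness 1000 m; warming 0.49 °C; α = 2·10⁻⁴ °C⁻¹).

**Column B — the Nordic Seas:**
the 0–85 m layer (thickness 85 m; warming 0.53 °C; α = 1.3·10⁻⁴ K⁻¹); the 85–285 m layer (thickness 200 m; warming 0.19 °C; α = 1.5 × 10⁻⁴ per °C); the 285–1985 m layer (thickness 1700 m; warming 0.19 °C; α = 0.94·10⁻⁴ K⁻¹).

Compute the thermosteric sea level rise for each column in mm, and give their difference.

A 1.3 × 54 × 2.4×10⁻⁴ = 0.016848 m
A 54–624 m: 0.8 × 570 × 2.7×10⁻⁴ = 0.12312 m
A 624–1624 m: 0.49 × 1000 × 2×10⁻⁴ = 0.09800 m
A total: 0.237968 m
B 0–85 m: 1.3×10⁻⁴ × 0.53 × 85 = 0.0058565 m
B 85–285 m: 1.5×10⁻⁴ × 200 × 0.19 = 0.00570 m
B 285–1985 m: 0.94×10⁻⁴ × 0.19 × 1700 = 0.030362 m
B total: 0.0419185 m
Difference: 0.237968 − 0.0419185 = 0.1960495 m

Δh_A ≈ 240 mm, Δh_B ≈ 42 mm; difference ≈ 200 mm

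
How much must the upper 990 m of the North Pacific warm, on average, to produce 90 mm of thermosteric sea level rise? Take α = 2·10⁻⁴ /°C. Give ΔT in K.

ΔT = Δh/(αH) = 0.09 / (2×10⁻⁴ × 990) ≈ 0.4545 K

about 0.45 K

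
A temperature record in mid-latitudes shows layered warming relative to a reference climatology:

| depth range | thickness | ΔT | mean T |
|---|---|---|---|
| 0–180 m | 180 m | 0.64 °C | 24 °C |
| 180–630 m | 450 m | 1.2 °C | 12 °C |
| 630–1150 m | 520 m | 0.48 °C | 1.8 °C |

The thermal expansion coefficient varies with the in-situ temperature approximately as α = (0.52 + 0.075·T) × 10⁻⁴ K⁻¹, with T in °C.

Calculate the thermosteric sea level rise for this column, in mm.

Layer 1: α = (0.52 + 0.075×24)×10⁻⁴ = 2.32×10⁻⁴ K⁻¹
Layer 2: α = (0.52 + 0.075×12)×10⁻⁴ = 1.42×10⁻⁴ K⁻¹
Layer 3: α = (0.52 + 0.075×1.8)×10⁻⁴ = 0.655×10⁻⁴ K⁻¹
Layer 1: 180 × 2.32×10⁻⁴ × 0.64 = 0.0267264 m
450 × 1.42×10⁻⁴ × 1.2 = 0.07668 m
630–1150 m: 0.48 × 0.655×10⁻⁴ × 520 = 0.0163488 m
Δh = 0.0267264 + 0.07668 + 0.0163488 = 0.1197552 m

Δh ≈ 120 mm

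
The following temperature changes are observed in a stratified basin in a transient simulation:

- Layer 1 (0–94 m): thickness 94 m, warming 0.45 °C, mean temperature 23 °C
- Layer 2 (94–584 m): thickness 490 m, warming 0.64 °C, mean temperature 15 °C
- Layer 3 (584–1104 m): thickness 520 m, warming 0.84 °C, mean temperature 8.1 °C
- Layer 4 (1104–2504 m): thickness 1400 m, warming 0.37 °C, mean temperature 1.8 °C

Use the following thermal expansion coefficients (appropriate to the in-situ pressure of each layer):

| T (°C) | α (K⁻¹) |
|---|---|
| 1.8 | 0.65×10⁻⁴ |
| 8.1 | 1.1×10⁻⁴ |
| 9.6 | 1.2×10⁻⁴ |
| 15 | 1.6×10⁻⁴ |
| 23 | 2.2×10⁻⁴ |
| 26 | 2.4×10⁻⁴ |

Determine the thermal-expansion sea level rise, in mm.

Layer 1 at 23 °C → α = 2.2×10⁻⁴ K⁻¹
Layer 2 at 15 °C → α = 1.6×10⁻⁴ K⁻¹
Layer 3 at 8.1 °C → α = 1.1×10⁻⁴ K⁻¹
Layer 4 at 1.8 °C → α = 0.65×10⁻⁴ K⁻¹
2.2×10⁻⁴ × 94 × 0.45 = 0.009306 m
94–584 m: 0.64 × 1.6×10⁻⁴ × 490 = 0.050176 m
Layer 3: 0.84 × 520 × 1.1×10⁻⁴ = 0.048048 m
1104–2504 m: 0.37 × 1400 × 0.65×10⁻⁴ = 0.03367 m
Δh = 0.009306 + 0.050176 + 0.048048 + 0.03367 = 0.14120 m

Δh ≈ 140 mm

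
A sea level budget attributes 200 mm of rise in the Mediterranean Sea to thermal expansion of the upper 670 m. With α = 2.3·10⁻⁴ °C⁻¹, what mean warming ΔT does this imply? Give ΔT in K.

ΔT = Δh/(αH) = 0.2 / (2.3×10⁻⁴ × 670) ≈ 1.298 K

about 1.3 K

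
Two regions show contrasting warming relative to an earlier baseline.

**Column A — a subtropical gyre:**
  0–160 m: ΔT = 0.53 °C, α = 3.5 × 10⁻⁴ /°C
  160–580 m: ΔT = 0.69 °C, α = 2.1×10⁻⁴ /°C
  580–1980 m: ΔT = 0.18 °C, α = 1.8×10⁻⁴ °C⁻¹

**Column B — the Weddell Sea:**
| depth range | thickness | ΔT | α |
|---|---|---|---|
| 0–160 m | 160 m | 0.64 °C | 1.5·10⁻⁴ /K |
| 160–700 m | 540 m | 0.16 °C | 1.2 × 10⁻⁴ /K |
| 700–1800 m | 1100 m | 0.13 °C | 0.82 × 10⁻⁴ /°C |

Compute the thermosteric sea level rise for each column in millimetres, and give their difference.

A: 140 mm; B: 37 mm; difference 98 mm

A 0–160 m: 0.53 × 3.5×10⁻⁴ × 160 = 0.02968 m
A 2.1×10⁻⁴ × 0.69 × 420 = 0.060858 m
A Layer 3: 1.8×10⁻⁴ × 0.18 × 1400 = 0.04536 m
A total: 0.135898 m
B Layer 1: 160 × 0.64 × 1.5×10⁻⁴ = 0.01536 m
B 160–700 m: 0.16 × 540 × 1.2×10⁻⁴ = 0.010368 m
B 700–1800 m: 0.82×10⁻⁴ × 0.13 × 1100 = 0.011726 m
B total: 0.037454 m
Difference: 0.135898 − 0.037454 = 0.098444 m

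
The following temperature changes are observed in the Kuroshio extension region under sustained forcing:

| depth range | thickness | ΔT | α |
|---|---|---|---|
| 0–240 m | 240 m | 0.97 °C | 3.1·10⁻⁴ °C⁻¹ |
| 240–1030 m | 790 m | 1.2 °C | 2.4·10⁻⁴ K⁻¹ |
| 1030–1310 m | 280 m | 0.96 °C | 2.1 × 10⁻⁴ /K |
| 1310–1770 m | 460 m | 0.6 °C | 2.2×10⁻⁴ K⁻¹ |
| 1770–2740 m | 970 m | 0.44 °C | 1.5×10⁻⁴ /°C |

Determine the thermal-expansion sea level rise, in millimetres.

about 481 mm

0–240 m: 240 × 0.97 × 3.1×10⁻⁴ = 0.072168 m
Layer 2: 790 × 2.4×10⁻⁴ × 1.2 = 0.22752 m
280 × 2.1×10⁻⁴ × 0.96 = 0.056448 m
Layer 4: 460 × 2.2×10⁻⁴ × 0.6 = 0.06072 m
Layer 5: 0.44 × 970 × 1.5×10⁻⁴ = 0.06402 m
Δh = 0.072168 + 0.22752 + 0.056448 + 0.06072 + 0.06402 = 0.480876 m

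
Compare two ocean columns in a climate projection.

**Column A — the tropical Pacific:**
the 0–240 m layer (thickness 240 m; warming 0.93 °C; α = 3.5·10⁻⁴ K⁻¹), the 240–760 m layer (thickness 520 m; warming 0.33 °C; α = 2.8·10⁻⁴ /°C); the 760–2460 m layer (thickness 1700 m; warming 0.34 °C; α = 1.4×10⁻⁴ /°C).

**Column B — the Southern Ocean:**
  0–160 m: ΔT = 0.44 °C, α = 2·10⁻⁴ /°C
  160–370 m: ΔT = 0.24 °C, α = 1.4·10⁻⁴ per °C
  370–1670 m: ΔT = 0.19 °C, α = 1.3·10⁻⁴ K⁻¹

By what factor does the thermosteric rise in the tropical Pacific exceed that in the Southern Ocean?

3.9

A Layer 1: 3.5×10⁻⁴ × 240 × 0.93 = 0.07812 m
A 2.8×10⁻⁴ × 0.33 × 520 = 0.048048 m
A 760–2460 m: 1.4×10⁻⁴ × 1700 × 0.34 = 0.08092 m
A total: 0.207088 m
B 160 × 2×10⁻⁴ × 0.44 = 0.01408 m
B 0.24 × 1.4×10⁻⁴ × 210 = 0.007056 m
B 370–1670 m: 0.19 × 1.3×10⁻⁴ × 1300 = 0.03211 m
B total: 0.053246 m
Ratio: 0.207088 / 0.053246 ≈ 3.889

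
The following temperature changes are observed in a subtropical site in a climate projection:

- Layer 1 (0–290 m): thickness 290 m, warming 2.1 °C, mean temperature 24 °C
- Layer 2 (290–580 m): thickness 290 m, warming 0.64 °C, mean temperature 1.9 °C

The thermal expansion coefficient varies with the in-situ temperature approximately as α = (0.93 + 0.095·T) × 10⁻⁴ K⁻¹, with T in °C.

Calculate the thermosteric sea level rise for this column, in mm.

Layer 1: α = (0.93 + 0.095×24)×10⁻⁴ = 3.21×10⁻⁴ K⁻¹
Layer 2: α = (0.93 + 0.095×1.9)×10⁻⁴ = 1.1105×10⁻⁴ K⁻¹
Layer 1: 2.1 × 3.21×10⁻⁴ × 290 = 0.195489 m
290–580 m: 290 × 1.1105×10⁻⁴ × 0.64 = 0.02061088 m
Δh = 0.195489 + 0.02061088 = 0.21609988 m ≈ 220 mm

Δh ≈ 220 mm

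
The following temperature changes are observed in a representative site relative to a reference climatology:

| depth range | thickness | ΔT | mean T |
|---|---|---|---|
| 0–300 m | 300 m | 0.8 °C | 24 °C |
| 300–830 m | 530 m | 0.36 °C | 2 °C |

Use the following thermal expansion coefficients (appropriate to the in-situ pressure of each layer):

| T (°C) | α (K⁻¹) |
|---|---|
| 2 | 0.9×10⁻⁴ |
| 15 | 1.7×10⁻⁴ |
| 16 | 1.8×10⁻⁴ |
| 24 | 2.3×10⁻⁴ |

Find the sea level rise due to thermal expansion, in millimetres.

72.4 mm

Layer 1 at 24 °C → α = 2.3×10⁻⁴ K⁻¹
Layer 2 at 2 °C → α = 0.9×10⁻⁴ K⁻¹
0–300 m: 2.3×10⁻⁴ × 300 × 0.8 = 0.05520 m
300–830 m: 530 × 0.36 × 0.9×10⁻⁴ = 0.017172 m
Δh = 0.05520 + 0.017172 = 0.072372 m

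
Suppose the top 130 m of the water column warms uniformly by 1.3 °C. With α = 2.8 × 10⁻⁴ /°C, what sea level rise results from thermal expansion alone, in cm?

Δh = 4.73 cm

Δh = αΔT·H = 2.8×10⁻⁴ × 1.3 × 130 = 0.04732 m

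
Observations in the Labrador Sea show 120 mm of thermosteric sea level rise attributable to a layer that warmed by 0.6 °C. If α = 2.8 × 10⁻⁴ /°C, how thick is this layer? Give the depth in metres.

H = Δh/(αΔT) = 0.12 / (2.8×10⁻⁴ × 0.6) ≈ 714.3 m

H ≈ 714 m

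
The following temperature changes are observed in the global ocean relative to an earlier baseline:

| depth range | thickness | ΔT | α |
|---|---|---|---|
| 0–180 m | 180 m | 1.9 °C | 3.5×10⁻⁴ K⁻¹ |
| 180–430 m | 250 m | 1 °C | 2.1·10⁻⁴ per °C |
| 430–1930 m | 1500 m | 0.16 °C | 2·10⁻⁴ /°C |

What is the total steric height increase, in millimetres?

180 × 3.5×10⁻⁴ × 1.9 = 0.11970 m
180–430 m: 1 × 2.1×10⁻⁴ × 250 = 0.05250 m
430–1930 m: 2×10⁻⁴ × 0.16 × 1500 = 0.04800 m
Δh = 0.11970 + 0.05250 + 0.04800 = 0.22020 m ≈ 220 mm

Δh = 220 mm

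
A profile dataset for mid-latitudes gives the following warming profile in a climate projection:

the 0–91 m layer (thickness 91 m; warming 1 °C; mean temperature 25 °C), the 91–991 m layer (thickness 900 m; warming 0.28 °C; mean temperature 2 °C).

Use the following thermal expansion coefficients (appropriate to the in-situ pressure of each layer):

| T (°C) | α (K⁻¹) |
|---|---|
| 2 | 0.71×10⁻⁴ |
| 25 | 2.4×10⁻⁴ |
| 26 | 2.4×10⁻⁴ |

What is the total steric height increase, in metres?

Layer 1 at 25 °C → α = 2.4×10⁻⁴ K⁻¹
Layer 2 at 2 °C → α = 0.71×10⁻⁴ K⁻¹
0–91 m: 2.4×10⁻⁴ × 1 × 91 = 0.02184 m
900 × 0.71×10⁻⁴ × 0.28 = 0.017892 m
Δh = 0.02184 + 0.017892 = 0.039732 m

Δh = 0.040 m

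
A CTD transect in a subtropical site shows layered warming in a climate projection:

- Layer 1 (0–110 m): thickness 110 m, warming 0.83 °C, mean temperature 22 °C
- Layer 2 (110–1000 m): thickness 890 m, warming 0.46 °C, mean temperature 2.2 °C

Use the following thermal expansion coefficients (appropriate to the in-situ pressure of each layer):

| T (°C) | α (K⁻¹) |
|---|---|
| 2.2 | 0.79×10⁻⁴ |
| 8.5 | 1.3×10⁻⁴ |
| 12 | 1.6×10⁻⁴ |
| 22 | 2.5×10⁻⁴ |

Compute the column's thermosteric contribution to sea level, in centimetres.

Δh = 5.52 cm

Layer 1 at 22 °C → α = 2.5×10⁻⁴ K⁻¹
Layer 2 at 2.2 °C → α = 0.79×10⁻⁴ K⁻¹
110 × 2.5×10⁻⁴ × 0.83 = 0.022825 m
0.79×10⁻⁴ × 0.46 × 890 = 0.0323426 m
Δh = 0.022825 + 0.0323426 = 0.0551676 m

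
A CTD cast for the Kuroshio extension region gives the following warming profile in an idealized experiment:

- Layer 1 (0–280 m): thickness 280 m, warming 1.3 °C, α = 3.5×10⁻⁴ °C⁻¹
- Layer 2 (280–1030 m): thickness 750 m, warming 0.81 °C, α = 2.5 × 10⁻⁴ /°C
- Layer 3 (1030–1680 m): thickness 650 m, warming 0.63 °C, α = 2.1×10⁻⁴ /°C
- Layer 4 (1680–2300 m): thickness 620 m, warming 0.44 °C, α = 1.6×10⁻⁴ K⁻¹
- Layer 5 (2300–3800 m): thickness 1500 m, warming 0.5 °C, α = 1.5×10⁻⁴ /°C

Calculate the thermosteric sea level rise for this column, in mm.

Δh = 520 mm

3.5×10⁻⁴ × 1.3 × 280 = 0.12740 m
750 × 2.5×10⁻⁴ × 0.81 = 0.151875 m
Layer 3: 0.63 × 650 × 2.1×10⁻⁴ = 0.085995 m
Layer 4: 1.6×10⁻⁴ × 0.44 × 620 = 0.043648 m
1.5×10⁻⁴ × 0.5 × 1500 = 0.11250 m
Δh = 0.12740 + 0.151875 + 0.085995 + 0.043648 + 0.11250 = 0.521418 m ≈ 520 mm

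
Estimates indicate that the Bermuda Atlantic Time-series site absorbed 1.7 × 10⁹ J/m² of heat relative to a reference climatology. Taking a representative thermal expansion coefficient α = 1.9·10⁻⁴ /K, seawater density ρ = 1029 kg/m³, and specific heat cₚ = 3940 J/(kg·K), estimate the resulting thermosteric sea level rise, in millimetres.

Δh = αQ/(ρcₚ) = 1.9×10⁻⁴ × 1.7×10⁹ / (1029 × 3940) ≈ 0.079669 m

Δh = 79.7 mm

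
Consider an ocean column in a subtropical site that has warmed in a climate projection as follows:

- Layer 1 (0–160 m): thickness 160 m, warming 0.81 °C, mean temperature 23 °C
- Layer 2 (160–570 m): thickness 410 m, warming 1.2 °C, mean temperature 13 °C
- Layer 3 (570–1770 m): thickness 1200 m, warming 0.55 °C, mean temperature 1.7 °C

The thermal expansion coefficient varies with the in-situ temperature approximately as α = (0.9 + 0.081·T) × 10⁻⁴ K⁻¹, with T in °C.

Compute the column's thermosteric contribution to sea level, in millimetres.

Layer 1: α = (0.9 + 0.081×23)×10⁻⁴ = 2.763×10⁻⁴ K⁻¹
Layer 2: α = (0.9 + 0.081×13)×10⁻⁴ = 1.953×10⁻⁴ K⁻¹
Layer 3: α = (0.9 + 0.081×1.7)×10⁻⁴ = 1.0377×10⁻⁴ K⁻¹
Layer 1: 2.763×10⁻⁴ × 0.81 × 160 = 0.03580848 m
1.2 × 410 × 1.953×10⁻⁴ = 0.0960876 m
Layer 3: 0.55 × 1.0377×10⁻⁴ × 1200 = 0.0684882 m
Δh = 0.03580848 + 0.0960876 + 0.0684882 = 0.20038428 m

200 mm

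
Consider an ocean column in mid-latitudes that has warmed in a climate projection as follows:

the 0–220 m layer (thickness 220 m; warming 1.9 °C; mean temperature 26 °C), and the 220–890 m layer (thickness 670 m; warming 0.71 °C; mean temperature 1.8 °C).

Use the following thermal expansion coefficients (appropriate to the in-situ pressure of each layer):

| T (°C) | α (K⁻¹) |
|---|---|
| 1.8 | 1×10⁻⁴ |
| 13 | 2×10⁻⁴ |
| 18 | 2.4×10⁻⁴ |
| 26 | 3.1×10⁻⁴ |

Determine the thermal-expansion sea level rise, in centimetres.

Layer 1 at 26 °C → α = 3.1×10⁻⁴ K⁻¹
Layer 2 at 1.8 °C → α = 1×10⁻⁴ K⁻¹
Layer 1: 3.1×10⁻⁴ × 220 × 1.9 = 0.12958 m
1×10⁻⁴ × 670 × 0.71 = 0.04757 m
Δh = 0.12958 + 0.04757 = 0.17715 m ≈ 17.7 cm

Δh = 17.7 cm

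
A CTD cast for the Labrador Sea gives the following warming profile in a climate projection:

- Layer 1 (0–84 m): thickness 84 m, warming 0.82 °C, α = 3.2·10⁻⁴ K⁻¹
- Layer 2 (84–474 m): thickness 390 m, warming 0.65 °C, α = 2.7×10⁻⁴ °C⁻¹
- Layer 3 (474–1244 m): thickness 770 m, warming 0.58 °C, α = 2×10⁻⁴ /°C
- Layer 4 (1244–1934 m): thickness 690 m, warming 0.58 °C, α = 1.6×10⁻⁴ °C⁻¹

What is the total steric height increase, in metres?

0.244 m of thermosteric rise

0–84 m: 84 × 0.82 × 3.2×10⁻⁴ = 0.0220416 m
390 × 2.7×10⁻⁴ × 0.65 = 0.068445 m
2×10⁻⁴ × 0.58 × 770 = 0.08932 m
Layer 4: 1.6×10⁻⁴ × 0.58 × 690 = 0.064032 m
Δh = 0.0220416 + 0.068445 + 0.08932 + 0.064032 = 0.2438386 m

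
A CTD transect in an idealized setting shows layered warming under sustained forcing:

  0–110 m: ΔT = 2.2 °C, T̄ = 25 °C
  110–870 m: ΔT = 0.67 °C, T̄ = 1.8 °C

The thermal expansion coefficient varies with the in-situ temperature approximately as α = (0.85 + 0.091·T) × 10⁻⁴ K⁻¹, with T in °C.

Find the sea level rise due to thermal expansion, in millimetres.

Layer 1: α = (0.85 + 0.091×25)×10⁻⁴ = 3.125×10⁻⁴ K⁻¹
Layer 2: α = (0.85 + 0.091×1.8)×10⁻⁴ = 1.0138×10⁻⁴ K⁻¹
Layer 1: 110 × 2.2 × 3.125×10⁻⁴ = 0.075625 m
110–870 m: 1.0138×10⁻⁴ × 0.67 × 760 = 0.051622696 m
Δh = 0.075625 + 0.051622696 = 0.127247696 m

Δh = 130 mm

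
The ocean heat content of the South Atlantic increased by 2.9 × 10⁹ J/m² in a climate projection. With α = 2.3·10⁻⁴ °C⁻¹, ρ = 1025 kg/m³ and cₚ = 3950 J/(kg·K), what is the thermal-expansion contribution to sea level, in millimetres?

Δh = αQ/(ρcₚ) = 2.3×10⁻⁴ × 2.9×10⁹ / (1025 × 3950) ≈ 0.16474 m

Δh ≈ 160 mm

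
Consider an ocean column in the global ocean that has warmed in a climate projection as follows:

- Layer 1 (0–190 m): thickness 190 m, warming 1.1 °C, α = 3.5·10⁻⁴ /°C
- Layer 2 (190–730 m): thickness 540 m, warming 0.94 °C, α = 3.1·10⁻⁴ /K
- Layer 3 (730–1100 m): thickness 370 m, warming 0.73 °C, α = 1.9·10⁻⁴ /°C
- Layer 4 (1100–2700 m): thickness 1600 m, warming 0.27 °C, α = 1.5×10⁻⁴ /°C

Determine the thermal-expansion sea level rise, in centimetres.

0–190 m: 190 × 3.5×10⁻⁴ × 1.1 = 0.07315 m
Layer 2: 3.1×10⁻⁴ × 0.94 × 540 = 0.157356 m
730–1100 m: 1.9×10⁻⁴ × 0.73 × 370 = 0.051319 m
Layer 4: 0.27 × 1600 × 1.5×10⁻⁴ = 0.06480 m
Δh = 0.07315 + 0.157356 + 0.051319 + 0.06480 = 0.346625 m

about 34.7 cm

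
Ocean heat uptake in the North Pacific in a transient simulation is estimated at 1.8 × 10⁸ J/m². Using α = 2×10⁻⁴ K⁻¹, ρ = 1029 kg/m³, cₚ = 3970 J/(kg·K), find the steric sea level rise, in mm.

Δh = αQ/(ρcₚ) = 2×10⁻⁴ × 1.8×10⁸ / (1029 × 3970) ≈ 0.0088124 m

Δh = 8.8 mm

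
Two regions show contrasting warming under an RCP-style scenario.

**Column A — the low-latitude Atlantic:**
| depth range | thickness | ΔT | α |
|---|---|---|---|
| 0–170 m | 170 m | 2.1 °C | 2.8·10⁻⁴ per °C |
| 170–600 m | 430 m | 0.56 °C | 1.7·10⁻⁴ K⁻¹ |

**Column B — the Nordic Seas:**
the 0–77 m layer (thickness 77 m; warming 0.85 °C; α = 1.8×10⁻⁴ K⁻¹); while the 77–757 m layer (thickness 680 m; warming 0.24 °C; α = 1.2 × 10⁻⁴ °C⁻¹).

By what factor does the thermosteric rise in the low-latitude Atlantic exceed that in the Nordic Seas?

A 0–170 m: 170 × 2.8×10⁻⁴ × 2.1 = 0.09996 m
A Layer 2: 0.56 × 1.7×10⁻⁴ × 430 = 0.040936 m
A total: 0.140896 m
B 1.8×10⁻⁴ × 77 × 0.85 = 0.011781 m
B Layer 2: 1.2×10⁻⁴ × 0.24 × 680 = 0.019584 m
B total: 0.031365 m
Ratio: 0.140896 / 0.031365 ≈ 4.492

a factor of 4.5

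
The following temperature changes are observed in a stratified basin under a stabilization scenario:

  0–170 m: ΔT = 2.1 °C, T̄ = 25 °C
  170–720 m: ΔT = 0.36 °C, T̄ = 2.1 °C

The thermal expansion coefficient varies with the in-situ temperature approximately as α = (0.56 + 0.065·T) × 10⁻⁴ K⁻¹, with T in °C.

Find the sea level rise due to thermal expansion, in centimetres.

Layer 1: α = (0.56 + 0.065×25)×10⁻⁴ = 2.185×10⁻⁴ K⁻¹
Layer 2: α = (0.56 + 0.065×2.1)×10⁻⁴ = 0.6965×10⁻⁴ K⁻¹
Layer 1: 2.1 × 170 × 2.185×10⁻⁴ = 0.0780045 m
170–720 m: 0.6965×10⁻⁴ × 0.36 × 550 = 0.0137907 m
Δh = 0.0780045 + 0.0137907 = 0.0917952 m

Δh ≈ 9.2 cm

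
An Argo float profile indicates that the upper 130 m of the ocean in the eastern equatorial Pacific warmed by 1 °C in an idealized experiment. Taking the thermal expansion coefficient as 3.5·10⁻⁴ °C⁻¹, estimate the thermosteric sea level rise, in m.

Δh ≈ 0.046 m

Δh = αΔT·H = 3.5×10⁻⁴ × 1 × 130 = 0.04550 m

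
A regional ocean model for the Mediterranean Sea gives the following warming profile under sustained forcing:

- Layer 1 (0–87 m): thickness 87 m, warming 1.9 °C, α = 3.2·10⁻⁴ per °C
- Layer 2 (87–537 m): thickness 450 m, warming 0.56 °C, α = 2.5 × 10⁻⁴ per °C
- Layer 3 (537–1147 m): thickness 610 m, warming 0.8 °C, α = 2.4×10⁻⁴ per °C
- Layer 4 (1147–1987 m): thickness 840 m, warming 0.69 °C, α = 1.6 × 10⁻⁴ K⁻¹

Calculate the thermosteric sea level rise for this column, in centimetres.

Δh = 33 cm

3.2×10⁻⁴ × 87 × 1.9 = 0.052896 m
0.56 × 450 × 2.5×10⁻⁴ = 0.06300 m
Layer 3: 0.8 × 2.4×10⁻⁴ × 610 = 0.11712 m
0.69 × 1.6×10⁻⁴ × 840 = 0.092736 m
Δh = 0.052896 + 0.06300 + 0.11712 + 0.092736 = 0.325752 m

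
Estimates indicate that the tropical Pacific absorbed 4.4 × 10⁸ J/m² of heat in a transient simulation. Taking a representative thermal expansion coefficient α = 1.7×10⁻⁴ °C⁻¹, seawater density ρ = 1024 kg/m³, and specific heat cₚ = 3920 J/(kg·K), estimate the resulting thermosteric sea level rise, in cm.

Δh = αQ/(ρcₚ) = 1.7×10⁻⁴ × 4.4×10⁸ / (1024 × 3920) ≈ 0.018634 m

Δh = 1.86 cm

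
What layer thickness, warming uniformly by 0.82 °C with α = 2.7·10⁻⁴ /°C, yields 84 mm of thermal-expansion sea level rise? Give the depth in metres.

H ≈ 379 m

H = Δh/(αΔT) = 0.084 / (2.7×10⁻⁴ × 0.82) ≈ 379.4 m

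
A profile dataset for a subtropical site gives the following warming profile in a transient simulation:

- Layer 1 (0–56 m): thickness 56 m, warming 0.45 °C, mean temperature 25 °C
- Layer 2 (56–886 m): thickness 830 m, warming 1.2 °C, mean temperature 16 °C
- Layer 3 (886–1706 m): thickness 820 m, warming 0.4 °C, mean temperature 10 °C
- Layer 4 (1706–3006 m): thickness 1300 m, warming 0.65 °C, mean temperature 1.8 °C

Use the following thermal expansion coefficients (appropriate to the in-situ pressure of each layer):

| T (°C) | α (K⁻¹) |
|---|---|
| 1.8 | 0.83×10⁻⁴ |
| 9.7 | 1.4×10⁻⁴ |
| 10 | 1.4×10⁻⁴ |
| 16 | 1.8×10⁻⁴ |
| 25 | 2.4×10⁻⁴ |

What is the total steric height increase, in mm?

300 mm

Layer 1 at 25 °C → α = 2.4×10⁻⁴ K⁻¹
Layer 2 at 16 °C → α = 1.8×10⁻⁴ K⁻¹
Layer 3 at 10 °C → α = 1.4×10⁻⁴ K⁻¹
Layer 4 at 1.8 °C → α = 0.83×10⁻⁴ K⁻¹
Layer 1: 56 × 0.45 × 2.4×10⁻⁴ = 0.006048 m
56–886 m: 1.2 × 1.8×10⁻⁴ × 830 = 0.17928 m
0.4 × 820 × 1.4×10⁻⁴ = 0.04592 m
Layer 4: 1300 × 0.65 × 0.83×10⁻⁴ = 0.070135 m
Δh = 0.006048 + 0.17928 + 0.04592 + 0.070135 = 0.301383 m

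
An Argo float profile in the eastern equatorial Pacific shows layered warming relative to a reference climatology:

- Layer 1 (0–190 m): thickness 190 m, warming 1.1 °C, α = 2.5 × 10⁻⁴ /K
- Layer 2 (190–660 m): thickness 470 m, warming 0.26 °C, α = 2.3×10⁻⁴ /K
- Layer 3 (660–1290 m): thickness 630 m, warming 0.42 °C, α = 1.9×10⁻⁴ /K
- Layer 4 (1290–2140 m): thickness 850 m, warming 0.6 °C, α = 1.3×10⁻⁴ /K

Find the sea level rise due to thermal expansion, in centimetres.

0–190 m: 2.5×10⁻⁴ × 1.1 × 190 = 0.05225 m
190–660 m: 2.3×10⁻⁴ × 470 × 0.26 = 0.028106 m
0.42 × 1.9×10⁻⁴ × 630 = 0.050274 m
850 × 0.6 × 1.3×10⁻⁴ = 0.06630 m
Δh = 0.05225 + 0.028106 + 0.050274 + 0.06630 = 0.19693 m ≈ 19.7 cm

about 19.7 cm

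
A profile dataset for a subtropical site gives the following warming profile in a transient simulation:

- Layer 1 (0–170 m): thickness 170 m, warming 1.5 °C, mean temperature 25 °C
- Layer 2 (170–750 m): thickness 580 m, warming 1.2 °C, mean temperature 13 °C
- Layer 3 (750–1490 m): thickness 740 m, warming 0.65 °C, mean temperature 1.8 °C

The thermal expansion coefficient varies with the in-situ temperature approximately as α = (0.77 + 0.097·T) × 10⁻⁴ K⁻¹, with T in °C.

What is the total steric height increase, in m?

0.27 m of thermosteric rise

Layer 1: α = (0.77 + 0.097×25)×10⁻⁴ = 3.195×10⁻⁴ K⁻¹
Layer 2: α = (0.77 + 0.097×13)×10⁻⁴ = 2.031×10⁻⁴ K⁻¹
Layer 3: α = (0.77 + 0.097×1.8)×10⁻⁴ = 0.9446×10⁻⁴ K⁻¹
170 × 1.5 × 3.195×10⁻⁴ = 0.0814725 m
1.2 × 580 × 2.031×10⁻⁴ = 0.1413576 m
750–1490 m: 0.9446×10⁻⁴ × 740 × 0.65 = 0.04543526 m
Δh = 0.0814725 + 0.1413576 + 0.04543526 = 0.26826536 m ≈ 0.27 m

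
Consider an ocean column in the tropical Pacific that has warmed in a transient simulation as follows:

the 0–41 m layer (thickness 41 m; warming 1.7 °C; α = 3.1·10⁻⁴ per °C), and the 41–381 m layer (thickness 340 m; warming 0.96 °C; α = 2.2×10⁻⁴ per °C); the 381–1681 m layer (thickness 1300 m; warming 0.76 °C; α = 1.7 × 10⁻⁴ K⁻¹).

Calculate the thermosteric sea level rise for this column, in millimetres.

about 261 mm

Layer 1: 1.7 × 41 × 3.1×10⁻⁴ = 0.021607 m
340 × 0.96 × 2.2×10⁻⁴ = 0.071808 m
Layer 3: 1300 × 1.7×10⁻⁴ × 0.76 = 0.16796 m
Δh = 0.021607 + 0.071808 + 0.16796 = 0.261375 m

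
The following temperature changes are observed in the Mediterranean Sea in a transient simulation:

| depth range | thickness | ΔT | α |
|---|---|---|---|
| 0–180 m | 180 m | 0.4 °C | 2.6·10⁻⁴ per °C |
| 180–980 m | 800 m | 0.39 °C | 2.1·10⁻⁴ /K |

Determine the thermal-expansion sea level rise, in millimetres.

0–180 m: 2.6×10⁻⁴ × 0.4 × 180 = 0.01872 m
2.1×10⁻⁴ × 0.39 × 800 = 0.06552 m
Δh = 0.01872 + 0.06552 = 0.08424 m

about 84 mm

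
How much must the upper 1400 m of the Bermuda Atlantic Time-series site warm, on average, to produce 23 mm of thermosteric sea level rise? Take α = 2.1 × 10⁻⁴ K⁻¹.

about 0.0782 K

ΔT = Δh/(αH) = 0.023 / (2.1×10⁻⁴ × 1400) ≈ 0.07823 K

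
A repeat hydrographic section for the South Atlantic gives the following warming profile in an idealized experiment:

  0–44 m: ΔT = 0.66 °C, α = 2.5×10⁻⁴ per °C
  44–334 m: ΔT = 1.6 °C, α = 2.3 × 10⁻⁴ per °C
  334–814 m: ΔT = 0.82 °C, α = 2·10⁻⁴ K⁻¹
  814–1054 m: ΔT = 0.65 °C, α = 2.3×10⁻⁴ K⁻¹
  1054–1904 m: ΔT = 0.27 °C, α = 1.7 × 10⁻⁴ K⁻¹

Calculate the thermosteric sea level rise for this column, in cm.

27 cm of thermosteric rise

0–44 m: 44 × 0.66 × 2.5×10⁻⁴ = 0.00726 m
44–334 m: 1.6 × 2.3×10⁻⁴ × 290 = 0.10672 m
480 × 2×10⁻⁴ × 0.82 = 0.07872 m
2.3×10⁻⁴ × 0.65 × 240 = 0.03588 m
850 × 1.7×10⁻⁴ × 0.27 = 0.039015 m
Δh = 0.00726 + 0.10672 + 0.07872 + 0.03588 + 0.039015 = 0.267595 m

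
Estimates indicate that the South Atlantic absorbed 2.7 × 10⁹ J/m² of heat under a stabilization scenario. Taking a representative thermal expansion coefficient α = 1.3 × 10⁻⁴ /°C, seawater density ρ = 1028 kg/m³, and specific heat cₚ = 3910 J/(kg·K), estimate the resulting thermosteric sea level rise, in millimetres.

87.3 mm

Δh = αQ/(ρcₚ) = 1.3×10⁻⁴ × 2.7×10⁹ / (1028 × 3910) ≈ 0.087325 m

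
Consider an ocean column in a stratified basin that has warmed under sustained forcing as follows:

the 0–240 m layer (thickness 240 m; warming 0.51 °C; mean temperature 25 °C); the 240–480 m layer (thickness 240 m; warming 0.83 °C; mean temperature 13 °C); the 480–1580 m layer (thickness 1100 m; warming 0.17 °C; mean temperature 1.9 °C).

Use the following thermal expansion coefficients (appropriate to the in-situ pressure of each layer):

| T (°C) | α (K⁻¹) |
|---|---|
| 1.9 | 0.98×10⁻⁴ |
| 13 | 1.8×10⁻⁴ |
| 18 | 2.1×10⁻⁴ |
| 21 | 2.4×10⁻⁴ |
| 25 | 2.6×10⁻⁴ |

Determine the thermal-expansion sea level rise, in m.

about 0.0860 m

Layer 1 at 25 °C → α = 2.6×10⁻⁴ K⁻¹
Layer 2 at 13 °C → α = 1.8×10⁻⁴ K⁻¹
Layer 3 at 1.9 °C → α = 0.98×10⁻⁴ K⁻¹
240 × 0.51 × 2.6×10⁻⁴ = 0.031824 m
240 × 0.83 × 1.8×10⁻⁴ = 0.035856 m
0.17 × 0.98×10⁻⁴ × 1100 = 0.018326 m
Δh = 0.031824 + 0.035856 + 0.018326 = 0.086006 m ≈ 0.0860 m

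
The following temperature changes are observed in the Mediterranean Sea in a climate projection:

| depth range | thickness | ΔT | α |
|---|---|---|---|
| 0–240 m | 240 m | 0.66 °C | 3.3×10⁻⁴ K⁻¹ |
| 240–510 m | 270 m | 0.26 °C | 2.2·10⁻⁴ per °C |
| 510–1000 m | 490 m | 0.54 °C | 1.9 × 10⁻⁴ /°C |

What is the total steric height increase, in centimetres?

Layer 1: 0.66 × 3.3×10⁻⁴ × 240 = 0.052272 m
270 × 2.2×10⁻⁴ × 0.26 = 0.015444 m
Layer 3: 1.9×10⁻⁴ × 0.54 × 490 = 0.050274 m
Δh = 0.052272 + 0.015444 + 0.050274 = 0.11799 m ≈ 12 cm

12 cm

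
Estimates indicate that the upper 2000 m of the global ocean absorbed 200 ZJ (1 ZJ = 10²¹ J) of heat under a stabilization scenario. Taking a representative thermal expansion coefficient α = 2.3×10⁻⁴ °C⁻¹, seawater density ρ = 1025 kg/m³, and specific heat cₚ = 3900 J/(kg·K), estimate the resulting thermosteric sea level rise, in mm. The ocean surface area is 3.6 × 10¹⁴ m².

32.0 mm

Per unit area: Q = 200×10²¹ / (3.6×10¹⁴) ≈ 5.556×10⁸ J/m²
Δh = αQ/(ρcₚ) = 2.3×10⁻⁴ × 5.556×10⁸ / (1025 × 3900) ≈ 0.031967 m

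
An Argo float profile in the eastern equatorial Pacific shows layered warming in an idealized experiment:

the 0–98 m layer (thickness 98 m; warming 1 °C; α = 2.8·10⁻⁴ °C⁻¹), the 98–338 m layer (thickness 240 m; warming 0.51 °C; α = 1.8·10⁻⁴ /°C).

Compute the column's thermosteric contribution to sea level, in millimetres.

Layer 1: 2.8×10⁻⁴ × 1 × 98 = 0.02744 m
Layer 2: 240 × 1.8×10⁻⁴ × 0.51 = 0.022032 m
Δh = 0.02744 + 0.022032 = 0.049472 m

about 49 mm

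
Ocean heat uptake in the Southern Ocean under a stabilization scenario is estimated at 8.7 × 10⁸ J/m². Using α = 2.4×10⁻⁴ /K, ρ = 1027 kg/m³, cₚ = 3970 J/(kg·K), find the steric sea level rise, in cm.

about 5.1 cm

Δh = αQ/(ρcₚ) = 2.4×10⁻⁴ × 8.7×10⁸ / (1027 × 3970) ≈ 0.051212 m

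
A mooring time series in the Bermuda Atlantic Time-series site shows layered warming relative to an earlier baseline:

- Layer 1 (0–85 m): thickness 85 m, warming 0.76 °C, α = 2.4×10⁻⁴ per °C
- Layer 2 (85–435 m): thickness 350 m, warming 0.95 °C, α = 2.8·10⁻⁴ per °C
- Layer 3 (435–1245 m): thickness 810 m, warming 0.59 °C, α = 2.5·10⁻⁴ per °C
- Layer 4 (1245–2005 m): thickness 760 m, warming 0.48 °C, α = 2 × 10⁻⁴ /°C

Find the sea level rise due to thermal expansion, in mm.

Δh ≈ 301 mm

Layer 1: 2.4×10⁻⁴ × 0.76 × 85 = 0.015504 m
85–435 m: 350 × 0.95 × 2.8×10⁻⁴ = 0.09310 m
0.59 × 810 × 2.5×10⁻⁴ = 0.119475 m
1245–2005 m: 0.48 × 760 × 2×10⁻⁴ = 0.07296 m
Δh = 0.015504 + 0.09310 + 0.119475 + 0.07296 = 0.301039 m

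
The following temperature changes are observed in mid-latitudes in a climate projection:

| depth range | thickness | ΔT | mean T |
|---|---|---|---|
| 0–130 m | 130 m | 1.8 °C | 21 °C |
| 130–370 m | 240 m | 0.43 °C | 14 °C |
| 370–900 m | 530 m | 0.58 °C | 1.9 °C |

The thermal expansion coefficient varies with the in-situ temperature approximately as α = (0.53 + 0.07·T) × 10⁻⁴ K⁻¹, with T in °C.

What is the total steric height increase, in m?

0.0828 m of thermosteric rise

Layer 1: α = (0.53 + 0.07×21)×10⁻⁴ = 2×10⁻⁴ K⁻¹
Layer 2: α = (0.53 + 0.07×14)×10⁻⁴ = 1.51×10⁻⁴ K⁻¹
Layer 3: α = (0.53 + 0.07×1.9)×10⁻⁴ = 0.663×10⁻⁴ K⁻¹
Layer 1: 1.8 × 2×10⁻⁴ × 130 = 0.04680 m
130–370 m: 0.43 × 240 × 1.51×10⁻⁴ = 0.0155832 m
0.663×10⁻⁴ × 0.58 × 530 = 0.02038062 m
Δh = 0.04680 + 0.0155832 + 0.02038062 = 0.08276382 m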